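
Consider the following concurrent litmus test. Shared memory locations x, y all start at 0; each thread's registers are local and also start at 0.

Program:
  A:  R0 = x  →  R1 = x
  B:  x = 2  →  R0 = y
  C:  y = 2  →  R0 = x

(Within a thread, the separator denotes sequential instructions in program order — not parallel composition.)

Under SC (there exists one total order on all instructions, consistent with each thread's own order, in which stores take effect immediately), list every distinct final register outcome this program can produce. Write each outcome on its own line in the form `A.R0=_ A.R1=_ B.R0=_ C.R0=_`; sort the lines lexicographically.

outcome vector order: (A.R0,A.R1,B.R0,C.R0)
|SC outcomes| = 9

A.R0=0 A.R1=0 B.R0=0 C.R0=2
A.R0=0 A.R1=0 B.R0=2 C.R0=0
A.R0=0 A.R1=0 B.R0=2 C.R0=2
A.R0=0 A.R1=2 B.R0=0 C.R0=2
A.R0=0 A.R1=2 B.R0=2 C.R0=0
A.R0=0 A.R1=2 B.R0=2 C.R0=2
A.R0=2 A.R1=2 B.R0=0 C.R0=2
A.R0=2 A.R1=2 B.R0=2 C.R0=0
A.R0=2 A.R1=2 B.R0=2 C.R0=2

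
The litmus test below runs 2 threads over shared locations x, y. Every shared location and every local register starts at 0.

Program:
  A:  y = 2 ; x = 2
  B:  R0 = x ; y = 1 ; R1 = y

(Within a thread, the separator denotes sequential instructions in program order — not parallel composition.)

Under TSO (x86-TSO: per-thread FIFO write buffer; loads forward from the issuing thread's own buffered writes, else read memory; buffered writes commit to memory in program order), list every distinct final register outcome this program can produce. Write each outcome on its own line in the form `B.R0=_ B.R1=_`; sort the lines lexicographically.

outcome vector order: (B.R0,B.R1)
|TSO outcomes| = 3

B.R0=0 B.R1=1
B.R0=0 B.R1=2
B.R0=2 B.R1=1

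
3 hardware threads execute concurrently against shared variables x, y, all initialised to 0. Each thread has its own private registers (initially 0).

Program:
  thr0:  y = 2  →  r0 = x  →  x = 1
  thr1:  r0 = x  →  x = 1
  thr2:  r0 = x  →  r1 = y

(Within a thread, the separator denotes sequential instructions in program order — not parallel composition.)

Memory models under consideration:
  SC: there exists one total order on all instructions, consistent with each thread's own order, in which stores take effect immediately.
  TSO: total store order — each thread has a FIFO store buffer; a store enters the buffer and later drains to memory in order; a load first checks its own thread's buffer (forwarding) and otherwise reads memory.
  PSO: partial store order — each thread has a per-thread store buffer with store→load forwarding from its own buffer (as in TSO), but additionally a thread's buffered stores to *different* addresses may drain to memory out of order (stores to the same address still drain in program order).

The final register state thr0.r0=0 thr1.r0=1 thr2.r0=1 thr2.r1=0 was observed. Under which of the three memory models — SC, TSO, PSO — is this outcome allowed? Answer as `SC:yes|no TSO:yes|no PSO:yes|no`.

outcome vector order: (thr0.r0,thr1.r0,thr2.r0,thr2.r1)
SC: 10 outcomes — {0/0/0/0 0/0/0/2 0/0/1/2 0/1/0/0 0/1/0/2 0/1/1/2 1/0/0/0 1/0/0/2 1/0/1/0 1/0/1/2}
TSO: 11 outcomes — {0/0/0/0 0/0/0/2 0/0/1/0 0/0/1/2 0/1/0/0 0/1/0/2 0/1/1/2 1/0/0/0 1/0/0/2 1/0/1/0 1/0/1/2}
PSO: 12 outcomes — {0/0/0/0 0/0/0/2 0/0/1/0 0/0/1/2 0/1/0/0 0/1/0/2 0/1/1/0 0/1/1/2 1/0/0/0 1/0/0/2 1/0/1/0 1/0/1/2}
target 0/1/1/0 ∈ {PSO}

SC:no TSO:no PSO:yes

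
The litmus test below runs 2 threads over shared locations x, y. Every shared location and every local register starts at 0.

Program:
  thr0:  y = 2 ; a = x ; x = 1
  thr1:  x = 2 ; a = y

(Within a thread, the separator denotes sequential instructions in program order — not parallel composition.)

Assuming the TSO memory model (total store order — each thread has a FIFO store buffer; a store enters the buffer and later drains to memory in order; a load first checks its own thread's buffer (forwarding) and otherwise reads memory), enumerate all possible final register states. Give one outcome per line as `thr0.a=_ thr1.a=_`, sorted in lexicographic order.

outcome vector order: (thr0.a,thr1.a)
|TSO outcomes| = 4

thr0.a=0 thr1.a=0
thr0.a=0 thr1.a=2
thr0.a=2 thr1.a=0
thr0.a=2 thr1.a=2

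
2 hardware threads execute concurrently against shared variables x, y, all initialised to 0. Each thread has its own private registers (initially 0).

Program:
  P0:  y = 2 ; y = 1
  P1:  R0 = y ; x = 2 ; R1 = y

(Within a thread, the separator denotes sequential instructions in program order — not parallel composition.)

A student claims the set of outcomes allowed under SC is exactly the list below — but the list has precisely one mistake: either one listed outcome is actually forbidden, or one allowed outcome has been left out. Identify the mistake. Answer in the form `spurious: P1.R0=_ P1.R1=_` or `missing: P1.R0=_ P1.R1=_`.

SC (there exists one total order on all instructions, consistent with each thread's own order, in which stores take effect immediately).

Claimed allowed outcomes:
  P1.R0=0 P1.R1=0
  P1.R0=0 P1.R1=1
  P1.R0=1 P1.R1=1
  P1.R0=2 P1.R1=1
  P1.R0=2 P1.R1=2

outcome vector order: (P1.R0,P1.R1)
[SC] allowed = {0/0; 0/1; 0/2; 1/1; 2/1; 2/2}
SC∖claimed = {0/2}

missing: P1.R0=0 P1.R1=2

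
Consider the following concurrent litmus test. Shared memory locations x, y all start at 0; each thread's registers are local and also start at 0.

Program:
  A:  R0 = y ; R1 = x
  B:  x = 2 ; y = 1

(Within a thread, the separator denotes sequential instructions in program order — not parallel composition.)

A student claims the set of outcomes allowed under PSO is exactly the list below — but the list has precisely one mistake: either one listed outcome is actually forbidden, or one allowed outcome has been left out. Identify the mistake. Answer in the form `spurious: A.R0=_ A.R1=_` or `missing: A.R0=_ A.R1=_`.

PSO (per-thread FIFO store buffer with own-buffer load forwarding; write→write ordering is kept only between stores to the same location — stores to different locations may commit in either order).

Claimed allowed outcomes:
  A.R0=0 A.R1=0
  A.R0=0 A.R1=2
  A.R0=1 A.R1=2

missing: A.R0=1 A.R1=0

outcome vector order: (A.R0,A.R1)
PSO: 4 outcomes — {(0,0), (0,2), (1,0), (1,2)}
PSO∖claimed = {(1,0)}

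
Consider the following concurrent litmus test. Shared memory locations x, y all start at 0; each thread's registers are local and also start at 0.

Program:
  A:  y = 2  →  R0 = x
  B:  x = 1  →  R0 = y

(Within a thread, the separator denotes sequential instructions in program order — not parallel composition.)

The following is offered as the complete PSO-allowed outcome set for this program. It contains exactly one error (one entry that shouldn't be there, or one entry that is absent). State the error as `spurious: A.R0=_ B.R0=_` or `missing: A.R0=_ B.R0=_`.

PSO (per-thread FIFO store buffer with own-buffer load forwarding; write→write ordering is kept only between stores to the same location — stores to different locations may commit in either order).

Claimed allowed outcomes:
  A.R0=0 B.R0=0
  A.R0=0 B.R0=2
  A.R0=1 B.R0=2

outcome vector order: (A.R0,B.R0)
[PSO] allowed = {(0,0) (0,2) (1,0) (1,2)}
PSO∖claimed = {(1,0)}

missing: A.R0=1 B.R0=0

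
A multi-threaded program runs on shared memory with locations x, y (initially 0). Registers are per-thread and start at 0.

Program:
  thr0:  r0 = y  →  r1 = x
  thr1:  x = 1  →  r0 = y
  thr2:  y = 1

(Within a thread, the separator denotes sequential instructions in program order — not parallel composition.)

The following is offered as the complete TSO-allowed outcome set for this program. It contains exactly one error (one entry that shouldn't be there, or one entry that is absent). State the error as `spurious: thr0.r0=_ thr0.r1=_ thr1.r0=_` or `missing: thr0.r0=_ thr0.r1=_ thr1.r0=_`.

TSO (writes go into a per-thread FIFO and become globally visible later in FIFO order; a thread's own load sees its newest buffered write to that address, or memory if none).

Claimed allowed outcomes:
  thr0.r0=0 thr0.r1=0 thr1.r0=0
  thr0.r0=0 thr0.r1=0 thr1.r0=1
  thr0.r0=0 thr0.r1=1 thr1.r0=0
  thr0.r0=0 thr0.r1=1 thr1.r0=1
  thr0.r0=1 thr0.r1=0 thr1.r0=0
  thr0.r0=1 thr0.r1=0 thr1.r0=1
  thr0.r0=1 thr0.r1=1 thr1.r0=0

outcome vector order: (thr0.r0,thr0.r1,thr1.r0)
under TSO → <0 0 0> <0 0 1> <0 1 0> <0 1 1> <1 0 0> <1 0 1> <1 1 0> <1 1 1>
TSO∖claimed = {<1 1 1>}

missing: thr0.r0=1 thr0.r1=1 thr1.r0=1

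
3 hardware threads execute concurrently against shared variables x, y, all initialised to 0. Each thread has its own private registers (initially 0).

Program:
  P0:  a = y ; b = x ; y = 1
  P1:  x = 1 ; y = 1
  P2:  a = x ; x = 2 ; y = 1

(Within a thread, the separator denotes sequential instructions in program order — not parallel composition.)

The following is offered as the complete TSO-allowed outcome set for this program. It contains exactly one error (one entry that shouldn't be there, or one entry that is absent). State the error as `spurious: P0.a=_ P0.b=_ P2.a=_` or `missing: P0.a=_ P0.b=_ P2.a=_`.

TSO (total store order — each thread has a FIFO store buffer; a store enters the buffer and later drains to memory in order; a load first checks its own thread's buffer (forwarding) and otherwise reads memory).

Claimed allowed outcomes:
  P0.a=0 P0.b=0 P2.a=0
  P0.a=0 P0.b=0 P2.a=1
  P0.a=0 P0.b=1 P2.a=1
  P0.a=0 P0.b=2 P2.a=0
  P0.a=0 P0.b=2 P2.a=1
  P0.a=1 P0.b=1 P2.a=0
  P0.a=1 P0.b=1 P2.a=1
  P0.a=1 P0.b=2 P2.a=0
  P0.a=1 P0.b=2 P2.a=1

outcome vector order: (P0.a,P0.b,P2.a)
TSO: 10 outcomes — {000, 001, 010, 011, 020, 021, 110, 111, 120, 121}
TSO∖claimed = {010}

missing: P0.a=0 P0.b=1 P2.a=0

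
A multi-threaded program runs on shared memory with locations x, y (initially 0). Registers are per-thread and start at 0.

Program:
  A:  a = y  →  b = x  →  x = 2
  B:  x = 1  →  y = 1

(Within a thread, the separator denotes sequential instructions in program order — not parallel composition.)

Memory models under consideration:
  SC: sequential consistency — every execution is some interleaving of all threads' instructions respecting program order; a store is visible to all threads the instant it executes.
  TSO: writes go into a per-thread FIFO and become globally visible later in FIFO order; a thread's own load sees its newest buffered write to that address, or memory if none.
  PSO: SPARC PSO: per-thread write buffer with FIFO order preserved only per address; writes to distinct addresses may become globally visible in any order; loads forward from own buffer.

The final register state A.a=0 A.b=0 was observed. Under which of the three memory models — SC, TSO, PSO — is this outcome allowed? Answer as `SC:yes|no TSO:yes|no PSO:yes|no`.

outcome vector order: (A.a,A.b)
under SC → 0/0; 0/1; 1/1
under TSO → 0/0; 0/1; 1/1
under PSO → 0/0; 0/1; 1/0; 1/1
target 0/0 ∈ {SC,TSO,PSO}

SC:yes TSO:yes PSO:yes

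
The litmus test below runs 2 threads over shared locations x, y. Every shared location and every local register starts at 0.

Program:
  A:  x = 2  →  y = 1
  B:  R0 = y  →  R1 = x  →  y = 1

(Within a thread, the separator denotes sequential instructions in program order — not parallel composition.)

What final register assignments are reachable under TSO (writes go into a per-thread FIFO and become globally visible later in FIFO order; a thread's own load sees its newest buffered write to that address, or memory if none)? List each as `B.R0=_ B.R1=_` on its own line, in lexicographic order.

B.R0=0 B.R1=0
B.R0=0 B.R1=2
B.R0=1 B.R1=2

outcome vector order: (B.R0,B.R1)
|TSO outcomes| = 3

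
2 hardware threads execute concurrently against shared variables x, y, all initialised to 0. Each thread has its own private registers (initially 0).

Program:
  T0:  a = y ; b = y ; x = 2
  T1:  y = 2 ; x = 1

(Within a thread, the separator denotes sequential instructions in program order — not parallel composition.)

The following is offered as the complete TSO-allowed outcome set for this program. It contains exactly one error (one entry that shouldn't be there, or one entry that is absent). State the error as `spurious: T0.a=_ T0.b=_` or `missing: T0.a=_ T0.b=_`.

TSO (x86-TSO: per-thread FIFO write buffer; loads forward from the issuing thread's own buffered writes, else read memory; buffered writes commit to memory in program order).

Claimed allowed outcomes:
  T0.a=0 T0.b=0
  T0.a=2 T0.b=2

missing: T0.a=0 T0.b=2

outcome vector order: (T0.a,T0.b)
TSO: 3 outcomes — {00 02 22}
TSO∖claimed = {02}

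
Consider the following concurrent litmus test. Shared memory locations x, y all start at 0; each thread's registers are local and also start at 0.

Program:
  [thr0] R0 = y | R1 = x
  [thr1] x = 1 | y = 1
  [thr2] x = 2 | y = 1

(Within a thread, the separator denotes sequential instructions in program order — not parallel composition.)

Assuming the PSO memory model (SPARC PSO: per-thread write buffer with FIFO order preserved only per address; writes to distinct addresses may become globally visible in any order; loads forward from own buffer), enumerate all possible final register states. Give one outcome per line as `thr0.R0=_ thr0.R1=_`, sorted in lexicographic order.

outcome vector order: (thr0.R0,thr0.R1)
|PSO outcomes| = 6

thr0.R0=0 thr0.R1=0
thr0.R0=0 thr0.R1=1
thr0.R0=0 thr0.R1=2
thr0.R0=1 thr0.R1=0
thr0.R0=1 thr0.R1=1
thr0.R0=1 thr0.R1=2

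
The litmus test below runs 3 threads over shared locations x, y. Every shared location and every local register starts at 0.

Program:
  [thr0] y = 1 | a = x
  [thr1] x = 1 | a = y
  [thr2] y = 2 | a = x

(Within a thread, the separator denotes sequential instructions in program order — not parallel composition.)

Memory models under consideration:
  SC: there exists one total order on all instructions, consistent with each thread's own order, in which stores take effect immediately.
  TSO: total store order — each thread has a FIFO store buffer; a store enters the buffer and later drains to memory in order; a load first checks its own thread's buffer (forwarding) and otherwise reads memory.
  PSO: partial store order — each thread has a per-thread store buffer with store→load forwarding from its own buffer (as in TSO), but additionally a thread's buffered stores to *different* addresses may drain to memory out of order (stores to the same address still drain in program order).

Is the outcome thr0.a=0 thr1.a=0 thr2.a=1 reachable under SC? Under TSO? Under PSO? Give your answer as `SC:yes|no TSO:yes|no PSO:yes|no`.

SC:no TSO:yes PSO:yes

outcome vector order: (thr0.a,thr1.a,thr2.a)
[SC] allowed = {0/1/0; 0/1/1; 0/2/0; 0/2/1; 1/0/1; 1/1/0; 1/1/1; 1/2/0; 1/2/1}
[TSO] allowed = {0/0/0; 0/0/1; 0/1/0; 0/1/1; 0/2/0; 0/2/1; 1/0/0; 1/0/1; 1/1/0; 1/1/1; 1/2/0; 1/2/1}
[PSO] allowed = {0/0/0; 0/0/1; 0/1/0; 0/1/1; 0/2/0; 0/2/1; 1/0/0; 1/0/1; 1/1/0; 1/1/1; 1/2/0; 1/2/1}
target 0/0/1 ∈ {TSO,PSO}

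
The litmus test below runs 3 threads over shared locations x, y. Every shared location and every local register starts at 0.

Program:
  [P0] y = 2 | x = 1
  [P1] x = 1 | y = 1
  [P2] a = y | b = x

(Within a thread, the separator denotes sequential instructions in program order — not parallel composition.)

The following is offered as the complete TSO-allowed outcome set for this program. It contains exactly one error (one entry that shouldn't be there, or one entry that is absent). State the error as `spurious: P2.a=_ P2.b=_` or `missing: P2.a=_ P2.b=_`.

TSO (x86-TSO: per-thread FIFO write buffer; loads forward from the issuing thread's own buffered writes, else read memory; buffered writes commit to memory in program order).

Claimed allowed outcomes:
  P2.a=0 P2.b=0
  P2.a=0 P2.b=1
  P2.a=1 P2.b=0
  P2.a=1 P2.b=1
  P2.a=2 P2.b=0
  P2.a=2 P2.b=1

spurious: P2.a=1 P2.b=0

outcome vector order: (P2.a,P2.b)
TSO: 5 outcomes — {0/0; 0/1; 1/1; 2/0; 2/1}
claimed∖TSO = {1/0}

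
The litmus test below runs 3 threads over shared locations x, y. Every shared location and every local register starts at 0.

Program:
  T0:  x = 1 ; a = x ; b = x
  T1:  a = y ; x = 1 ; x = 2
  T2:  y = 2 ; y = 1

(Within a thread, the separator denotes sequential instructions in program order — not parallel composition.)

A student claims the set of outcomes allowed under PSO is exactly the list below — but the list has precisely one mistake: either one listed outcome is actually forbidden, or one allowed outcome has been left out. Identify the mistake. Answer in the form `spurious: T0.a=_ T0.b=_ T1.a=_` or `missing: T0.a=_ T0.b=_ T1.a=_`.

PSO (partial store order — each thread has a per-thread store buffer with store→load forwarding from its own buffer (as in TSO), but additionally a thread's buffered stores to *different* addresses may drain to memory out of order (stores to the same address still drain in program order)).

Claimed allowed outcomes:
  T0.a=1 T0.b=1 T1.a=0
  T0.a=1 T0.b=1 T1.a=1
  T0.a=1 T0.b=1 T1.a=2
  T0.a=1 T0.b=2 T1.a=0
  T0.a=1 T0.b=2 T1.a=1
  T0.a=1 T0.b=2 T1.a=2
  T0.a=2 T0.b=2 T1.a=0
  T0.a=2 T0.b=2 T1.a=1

missing: T0.a=2 T0.b=2 T1.a=2

outcome vector order: (T0.a,T0.b,T1.a)
[PSO] allowed = {1/1/0; 1/1/1; 1/1/2; 1/2/0; 1/2/1; 1/2/2; 2/2/0; 2/2/1; 2/2/2}
PSO∖claimed = {2/2/2}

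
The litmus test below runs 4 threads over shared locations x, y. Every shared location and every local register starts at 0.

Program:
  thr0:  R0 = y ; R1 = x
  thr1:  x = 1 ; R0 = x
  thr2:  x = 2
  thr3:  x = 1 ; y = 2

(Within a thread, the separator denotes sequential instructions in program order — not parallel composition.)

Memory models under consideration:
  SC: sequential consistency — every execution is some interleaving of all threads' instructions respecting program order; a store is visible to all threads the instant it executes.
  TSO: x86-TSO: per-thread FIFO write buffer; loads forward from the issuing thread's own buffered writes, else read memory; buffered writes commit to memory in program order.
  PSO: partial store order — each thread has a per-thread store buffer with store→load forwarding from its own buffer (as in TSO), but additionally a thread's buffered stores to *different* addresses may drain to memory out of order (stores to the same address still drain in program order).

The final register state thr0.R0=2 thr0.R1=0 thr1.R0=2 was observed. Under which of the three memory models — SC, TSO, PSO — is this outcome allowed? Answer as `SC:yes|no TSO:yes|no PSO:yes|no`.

SC:no TSO:no PSO:yes

outcome vector order: (thr0.R0,thr0.R1,thr1.R0)
SC (10): 001, 002, 011, 012, 021, 022, 211, 212, 221, 222
TSO (10): 001, 002, 011, 012, 021, 022, 211, 212, 221, 222
PSO (12): 001, 002, 011, 012, 021, 022, 201, 202, 211, 212, 221, 222
target 202 ∈ {PSO}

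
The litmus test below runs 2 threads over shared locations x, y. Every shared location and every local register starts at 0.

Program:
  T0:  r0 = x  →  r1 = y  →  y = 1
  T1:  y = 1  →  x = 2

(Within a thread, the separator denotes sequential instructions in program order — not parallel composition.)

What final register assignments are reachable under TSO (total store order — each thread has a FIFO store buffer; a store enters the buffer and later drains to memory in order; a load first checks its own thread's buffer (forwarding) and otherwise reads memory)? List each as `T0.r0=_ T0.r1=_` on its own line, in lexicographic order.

outcome vector order: (T0.r0,T0.r1)
|TSO outcomes| = 3

T0.r0=0 T0.r1=0
T0.r0=0 T0.r1=1
T0.r0=2 T0.r1=1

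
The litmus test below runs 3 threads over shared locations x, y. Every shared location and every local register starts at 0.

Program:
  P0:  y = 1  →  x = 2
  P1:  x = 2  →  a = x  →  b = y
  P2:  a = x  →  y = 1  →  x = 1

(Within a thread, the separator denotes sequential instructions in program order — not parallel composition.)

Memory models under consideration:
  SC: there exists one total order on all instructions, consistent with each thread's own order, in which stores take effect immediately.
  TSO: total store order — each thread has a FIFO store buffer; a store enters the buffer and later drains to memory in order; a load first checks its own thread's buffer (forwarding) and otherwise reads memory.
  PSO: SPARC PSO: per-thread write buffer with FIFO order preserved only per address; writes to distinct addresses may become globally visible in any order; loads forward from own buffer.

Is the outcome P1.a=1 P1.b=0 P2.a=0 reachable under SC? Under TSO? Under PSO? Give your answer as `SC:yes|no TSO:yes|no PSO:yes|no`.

outcome vector order: (P1.a,P1.b,P2.a)
[SC] allowed = {(1,1,0); (1,1,2); (2,0,0); (2,0,2); (2,1,0); (2,1,2)}
[TSO] allowed = {(1,1,0); (1,1,2); (2,0,0); (2,0,2); (2,1,0); (2,1,2)}
[PSO] allowed = {(1,0,0); (1,0,2); (1,1,0); (1,1,2); (2,0,0); (2,0,2); (2,1,0); (2,1,2)}
target (1,0,0) ∈ {PSO}

SC:no TSO:no PSO:yes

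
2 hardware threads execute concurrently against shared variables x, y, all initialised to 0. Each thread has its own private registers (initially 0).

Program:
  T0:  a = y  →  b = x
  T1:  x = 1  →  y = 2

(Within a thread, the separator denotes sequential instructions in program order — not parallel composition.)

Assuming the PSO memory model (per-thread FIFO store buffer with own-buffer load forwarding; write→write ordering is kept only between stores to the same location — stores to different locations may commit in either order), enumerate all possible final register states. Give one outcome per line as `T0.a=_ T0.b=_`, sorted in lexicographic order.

outcome vector order: (T0.a,T0.b)
|PSO outcomes| = 4

T0.a=0 T0.b=0
T0.a=0 T0.b=1
T0.a=2 T0.b=0
T0.a=2 T0.b=1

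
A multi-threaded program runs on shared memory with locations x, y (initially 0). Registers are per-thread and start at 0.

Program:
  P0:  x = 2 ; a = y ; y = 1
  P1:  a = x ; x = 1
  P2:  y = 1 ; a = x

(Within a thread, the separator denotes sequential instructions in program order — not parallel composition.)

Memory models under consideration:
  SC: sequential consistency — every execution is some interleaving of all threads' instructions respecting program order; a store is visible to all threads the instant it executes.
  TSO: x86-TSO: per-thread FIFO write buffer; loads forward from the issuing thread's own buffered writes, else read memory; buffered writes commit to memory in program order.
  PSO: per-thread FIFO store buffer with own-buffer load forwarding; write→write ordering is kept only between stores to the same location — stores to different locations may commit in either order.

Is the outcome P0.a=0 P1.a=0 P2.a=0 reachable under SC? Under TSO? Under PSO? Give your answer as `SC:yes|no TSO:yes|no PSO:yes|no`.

outcome vector order: (P0.a,P1.a,P2.a)
[SC] allowed = {<0 0 1>, <0 0 2>, <0 2 1>, <0 2 2>, <1 0 0>, <1 0 1>, <1 0 2>, <1 2 0>, <1 2 1>, <1 2 2>}
[TSO] allowed = {<0 0 0>, <0 0 1>, <0 0 2>, <0 2 0>, <0 2 1>, <0 2 2>, <1 0 0>, <1 0 1>, <1 0 2>, <1 2 0>, <1 2 1>, <1 2 2>}
[PSO] allowed = {<0 0 0>, <0 0 1>, <0 0 2>, <0 2 0>, <0 2 1>, <0 2 2>, <1 0 0>, <1 0 1>, <1 0 2>, <1 2 0>, <1 2 1>, <1 2 2>}
target <0 0 0> ∈ {TSO,PSO}

SC:no TSO:yes PSO:yes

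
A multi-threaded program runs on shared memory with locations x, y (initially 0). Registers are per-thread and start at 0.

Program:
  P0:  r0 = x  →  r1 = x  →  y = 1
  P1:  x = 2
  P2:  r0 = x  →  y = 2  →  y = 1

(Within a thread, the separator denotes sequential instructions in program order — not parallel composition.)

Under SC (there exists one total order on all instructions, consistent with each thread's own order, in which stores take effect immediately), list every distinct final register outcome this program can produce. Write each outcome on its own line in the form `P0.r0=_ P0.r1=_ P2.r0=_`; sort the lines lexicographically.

P0.r0=0 P0.r1=0 P2.r0=0
P0.r0=0 P0.r1=0 P2.r0=2
P0.r0=0 P0.r1=2 P2.r0=0
P0.r0=0 P0.r1=2 P2.r0=2
P0.r0=2 P0.r1=2 P2.r0=0
P0.r0=2 P0.r1=2 P2.r0=2

outcome vector order: (P0.r0,P0.r1,P2.r0)
|SC outcomes| = 6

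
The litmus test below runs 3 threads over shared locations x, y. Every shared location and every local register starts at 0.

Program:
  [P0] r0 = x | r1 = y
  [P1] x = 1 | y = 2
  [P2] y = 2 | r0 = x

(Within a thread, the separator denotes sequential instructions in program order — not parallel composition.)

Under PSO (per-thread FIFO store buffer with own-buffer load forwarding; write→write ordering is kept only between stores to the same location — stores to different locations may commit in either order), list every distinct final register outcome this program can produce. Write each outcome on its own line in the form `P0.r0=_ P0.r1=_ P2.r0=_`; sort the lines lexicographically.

P0.r0=0 P0.r1=0 P2.r0=0
P0.r0=0 P0.r1=0 P2.r0=1
P0.r0=0 P0.r1=2 P2.r0=0
P0.r0=0 P0.r1=2 P2.r0=1
P0.r0=1 P0.r1=0 P2.r0=0
P0.r0=1 P0.r1=0 P2.r0=1
P0.r0=1 P0.r1=2 P2.r0=0
P0.r0=1 P0.r1=2 P2.r0=1

outcome vector order: (P0.r0,P0.r1,P2.r0)
|PSO outcomes| = 8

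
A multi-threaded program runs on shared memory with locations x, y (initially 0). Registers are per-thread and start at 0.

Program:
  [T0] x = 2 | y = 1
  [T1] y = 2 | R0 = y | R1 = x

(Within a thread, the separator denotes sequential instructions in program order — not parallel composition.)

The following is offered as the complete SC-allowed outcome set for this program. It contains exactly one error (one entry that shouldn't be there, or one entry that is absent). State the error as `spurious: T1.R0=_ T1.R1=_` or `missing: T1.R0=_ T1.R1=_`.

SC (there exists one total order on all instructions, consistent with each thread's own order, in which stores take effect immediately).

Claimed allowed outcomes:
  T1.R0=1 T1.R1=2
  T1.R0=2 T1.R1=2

outcome vector order: (T1.R0,T1.R1)
[SC] allowed = {<1 2> <2 0> <2 2>}
SC∖claimed = {<2 0>}

missing: T1.R0=2 T1.R1=0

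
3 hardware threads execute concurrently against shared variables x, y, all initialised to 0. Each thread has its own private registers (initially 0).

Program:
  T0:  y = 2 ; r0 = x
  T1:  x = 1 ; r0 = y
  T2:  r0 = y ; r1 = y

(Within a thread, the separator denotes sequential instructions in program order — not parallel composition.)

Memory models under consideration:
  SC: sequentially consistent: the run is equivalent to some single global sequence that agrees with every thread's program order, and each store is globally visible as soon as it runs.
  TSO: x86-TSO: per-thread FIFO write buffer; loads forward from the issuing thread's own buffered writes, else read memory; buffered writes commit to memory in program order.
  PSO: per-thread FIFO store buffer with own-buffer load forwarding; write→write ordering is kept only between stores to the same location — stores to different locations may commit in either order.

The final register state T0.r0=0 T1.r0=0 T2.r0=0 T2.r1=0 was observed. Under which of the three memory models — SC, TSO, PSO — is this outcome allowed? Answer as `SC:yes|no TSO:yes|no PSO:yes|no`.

SC:no TSO:yes PSO:yes

outcome vector order: (T0.r0,T1.r0,T2.r0,T2.r1)
[SC] allowed = {(0,2,0,0) (0,2,0,2) (0,2,2,2) (1,0,0,0) (1,0,0,2) (1,0,2,2) (1,2,0,0) (1,2,0,2) (1,2,2,2)}
[TSO] allowed = {(0,0,0,0) (0,0,0,2) (0,0,2,2) (0,2,0,0) (0,2,0,2) (0,2,2,2) (1,0,0,0) (1,0,0,2) (1,0,2,2) (1,2,0,0) (1,2,0,2) (1,2,2,2)}
[PSO] allowed = {(0,0,0,0) (0,0,0,2) (0,0,2,2) (0,2,0,0) (0,2,0,2) (0,2,2,2) (1,0,0,0) (1,0,0,2) (1,0,2,2) (1,2,0,0) (1,2,0,2) (1,2,2,2)}
target (0,0,0,0) ∈ {TSO,PSO}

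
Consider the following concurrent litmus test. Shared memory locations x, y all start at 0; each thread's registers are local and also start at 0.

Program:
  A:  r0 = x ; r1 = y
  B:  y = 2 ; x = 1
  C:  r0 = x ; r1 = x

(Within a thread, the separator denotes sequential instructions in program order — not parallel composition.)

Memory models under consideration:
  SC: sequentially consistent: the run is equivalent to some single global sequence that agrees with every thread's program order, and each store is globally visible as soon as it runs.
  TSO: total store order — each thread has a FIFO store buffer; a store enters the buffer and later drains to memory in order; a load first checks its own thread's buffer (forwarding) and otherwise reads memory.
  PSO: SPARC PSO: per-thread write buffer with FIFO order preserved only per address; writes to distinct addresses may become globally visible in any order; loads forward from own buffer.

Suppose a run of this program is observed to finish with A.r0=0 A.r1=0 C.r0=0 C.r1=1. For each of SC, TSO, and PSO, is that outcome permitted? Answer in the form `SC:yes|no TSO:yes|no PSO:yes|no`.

outcome vector order: (A.r0,A.r1,C.r0,C.r1)
[SC] allowed = {0000, 0001, 0011, 0200, 0201, 0211, 1200, 1201, 1211}
[TSO] allowed = {0000, 0001, 0011, 0200, 0201, 0211, 1200, 1201, 1211}
[PSO] allowed = {0000, 0001, 0011, 0200, 0201, 0211, 1000, 1001, 1011, 1200, 1201, 1211}
target 0001 ∈ {SC,TSO,PSO}

SC:yes TSO:yes PSO:yes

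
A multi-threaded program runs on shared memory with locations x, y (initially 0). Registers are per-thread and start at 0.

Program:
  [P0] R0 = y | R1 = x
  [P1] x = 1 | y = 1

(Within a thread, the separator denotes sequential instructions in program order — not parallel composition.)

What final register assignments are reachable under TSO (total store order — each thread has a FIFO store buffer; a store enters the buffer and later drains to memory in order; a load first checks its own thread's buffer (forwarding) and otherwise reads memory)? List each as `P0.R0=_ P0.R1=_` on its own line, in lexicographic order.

outcome vector order: (P0.R0,P0.R1)
|TSO outcomes| = 3

P0.R0=0 P0.R1=0
P0.R0=0 P0.R1=1
P0.R0=1 P0.R1=1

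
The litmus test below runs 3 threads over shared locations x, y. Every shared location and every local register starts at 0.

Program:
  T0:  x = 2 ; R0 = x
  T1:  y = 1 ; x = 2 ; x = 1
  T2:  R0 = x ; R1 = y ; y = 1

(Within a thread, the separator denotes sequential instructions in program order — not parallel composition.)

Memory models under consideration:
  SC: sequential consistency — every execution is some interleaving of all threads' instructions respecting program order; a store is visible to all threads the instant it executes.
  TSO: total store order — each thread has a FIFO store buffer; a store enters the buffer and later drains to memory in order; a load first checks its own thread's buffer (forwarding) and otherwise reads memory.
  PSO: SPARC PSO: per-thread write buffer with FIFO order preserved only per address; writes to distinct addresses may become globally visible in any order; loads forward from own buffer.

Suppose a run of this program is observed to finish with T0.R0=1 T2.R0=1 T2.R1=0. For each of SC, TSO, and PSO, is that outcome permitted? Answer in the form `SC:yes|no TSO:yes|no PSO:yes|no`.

outcome vector order: (T0.R0,T2.R0,T2.R1)
[SC] allowed = {<1 0 0> <1 0 1> <1 1 1> <1 2 0> <1 2 1> <2 0 0> <2 0 1> <2 1 1> <2 2 0> <2 2 1>}
[TSO] allowed = {<1 0 0> <1 0 1> <1 1 1> <1 2 0> <1 2 1> <2 0 0> <2 0 1> <2 1 1> <2 2 0> <2 2 1>}
[PSO] allowed = {<1 0 0> <1 0 1> <1 1 0> <1 1 1> <1 2 0> <1 2 1> <2 0 0> <2 0 1> <2 1 0> <2 1 1> <2 2 0> <2 2 1>}
target <1 1 0> ∈ {PSO}

SC:no TSO:no PSO:yes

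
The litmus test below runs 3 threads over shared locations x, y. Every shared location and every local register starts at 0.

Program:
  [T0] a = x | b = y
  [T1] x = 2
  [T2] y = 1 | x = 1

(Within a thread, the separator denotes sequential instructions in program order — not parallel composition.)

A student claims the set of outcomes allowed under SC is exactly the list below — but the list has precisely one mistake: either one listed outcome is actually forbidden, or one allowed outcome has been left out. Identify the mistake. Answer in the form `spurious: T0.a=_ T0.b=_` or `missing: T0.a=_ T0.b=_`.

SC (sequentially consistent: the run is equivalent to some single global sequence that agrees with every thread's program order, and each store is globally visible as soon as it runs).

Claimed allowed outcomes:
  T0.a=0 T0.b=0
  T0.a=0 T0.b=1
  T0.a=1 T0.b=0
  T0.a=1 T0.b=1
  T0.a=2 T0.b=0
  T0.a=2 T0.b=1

spurious: T0.a=1 T0.b=0

outcome vector order: (T0.a,T0.b)
SC: 5 outcomes — {0/0, 0/1, 1/1, 2/0, 2/1}
claimed∖SC = {1/0}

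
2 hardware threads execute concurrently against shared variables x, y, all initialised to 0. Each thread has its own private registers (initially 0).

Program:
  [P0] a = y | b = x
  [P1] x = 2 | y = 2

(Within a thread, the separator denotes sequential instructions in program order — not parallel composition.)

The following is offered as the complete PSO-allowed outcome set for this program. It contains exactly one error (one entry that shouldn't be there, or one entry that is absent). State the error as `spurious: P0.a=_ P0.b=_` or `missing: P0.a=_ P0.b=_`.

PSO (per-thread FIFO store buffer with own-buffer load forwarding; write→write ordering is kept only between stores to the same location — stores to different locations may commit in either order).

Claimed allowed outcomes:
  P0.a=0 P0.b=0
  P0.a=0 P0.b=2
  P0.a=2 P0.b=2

outcome vector order: (P0.a,P0.b)
[PSO] allowed = {<0 0>, <0 2>, <2 0>, <2 2>}
PSO∖claimed = {<2 0>}

missing: P0.a=2 P0.b=0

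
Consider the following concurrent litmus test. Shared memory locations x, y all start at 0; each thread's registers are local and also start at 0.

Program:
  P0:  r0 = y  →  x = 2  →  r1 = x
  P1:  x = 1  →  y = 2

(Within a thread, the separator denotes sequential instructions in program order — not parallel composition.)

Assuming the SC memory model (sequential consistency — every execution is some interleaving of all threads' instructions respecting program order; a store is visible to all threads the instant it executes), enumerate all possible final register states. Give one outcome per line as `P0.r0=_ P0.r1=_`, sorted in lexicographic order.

P0.r0=0 P0.r1=1
P0.r0=0 P0.r1=2
P0.r0=2 P0.r1=2

outcome vector order: (P0.r0,P0.r1)
|SC outcomes| = 3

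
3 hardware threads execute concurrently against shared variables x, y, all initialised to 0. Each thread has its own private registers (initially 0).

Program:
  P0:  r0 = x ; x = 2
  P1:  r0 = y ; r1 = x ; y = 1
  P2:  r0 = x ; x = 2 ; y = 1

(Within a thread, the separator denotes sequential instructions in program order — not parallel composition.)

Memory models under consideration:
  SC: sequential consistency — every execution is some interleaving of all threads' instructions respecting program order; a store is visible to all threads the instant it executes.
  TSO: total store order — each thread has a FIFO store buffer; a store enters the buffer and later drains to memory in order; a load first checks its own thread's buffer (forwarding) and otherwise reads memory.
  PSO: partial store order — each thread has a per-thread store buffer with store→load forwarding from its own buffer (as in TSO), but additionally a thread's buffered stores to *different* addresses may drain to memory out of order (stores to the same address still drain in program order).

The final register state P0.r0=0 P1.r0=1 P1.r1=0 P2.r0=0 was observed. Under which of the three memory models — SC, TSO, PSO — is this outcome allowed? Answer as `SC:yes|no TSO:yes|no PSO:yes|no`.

SC:no TSO:no PSO:yes

outcome vector order: (P0.r0,P1.r0,P1.r1,P2.r0)
[SC] allowed = {(0,0,0,0), (0,0,0,2), (0,0,2,0), (0,0,2,2), (0,1,2,0), (0,1,2,2), (2,0,0,0), (2,0,2,0), (2,1,2,0)}
[TSO] allowed = {(0,0,0,0), (0,0,0,2), (0,0,2,0), (0,0,2,2), (0,1,2,0), (0,1,2,2), (2,0,0,0), (2,0,2,0), (2,1,2,0)}
[PSO] allowed = {(0,0,0,0), (0,0,0,2), (0,0,2,0), (0,0,2,2), (0,1,0,0), (0,1,2,0), (0,1,2,2), (2,0,0,0), (2,0,2,0), (2,1,0,0), (2,1,2,0)}
target (0,1,0,0) ∈ {PSO}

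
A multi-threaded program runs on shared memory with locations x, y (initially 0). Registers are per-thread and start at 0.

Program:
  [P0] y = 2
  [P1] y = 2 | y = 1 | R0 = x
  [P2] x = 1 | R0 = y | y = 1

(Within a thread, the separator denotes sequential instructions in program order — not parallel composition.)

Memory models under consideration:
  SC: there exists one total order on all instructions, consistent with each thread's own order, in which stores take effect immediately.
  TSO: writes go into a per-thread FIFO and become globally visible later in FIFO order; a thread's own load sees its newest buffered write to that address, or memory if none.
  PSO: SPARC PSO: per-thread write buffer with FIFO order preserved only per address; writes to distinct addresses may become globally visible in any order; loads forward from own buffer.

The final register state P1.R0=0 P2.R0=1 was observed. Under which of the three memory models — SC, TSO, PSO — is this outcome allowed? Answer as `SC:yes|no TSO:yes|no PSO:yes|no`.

SC:yes TSO:yes PSO:yes

outcome vector order: (P1.R0,P2.R0)
[SC] allowed = {(0,1), (0,2), (1,0), (1,1), (1,2)}
[TSO] allowed = {(0,0), (0,1), (0,2), (1,0), (1,1), (1,2)}
[PSO] allowed = {(0,0), (0,1), (0,2), (1,0), (1,1), (1,2)}
target (0,1) ∈ {SC,TSO,PSO}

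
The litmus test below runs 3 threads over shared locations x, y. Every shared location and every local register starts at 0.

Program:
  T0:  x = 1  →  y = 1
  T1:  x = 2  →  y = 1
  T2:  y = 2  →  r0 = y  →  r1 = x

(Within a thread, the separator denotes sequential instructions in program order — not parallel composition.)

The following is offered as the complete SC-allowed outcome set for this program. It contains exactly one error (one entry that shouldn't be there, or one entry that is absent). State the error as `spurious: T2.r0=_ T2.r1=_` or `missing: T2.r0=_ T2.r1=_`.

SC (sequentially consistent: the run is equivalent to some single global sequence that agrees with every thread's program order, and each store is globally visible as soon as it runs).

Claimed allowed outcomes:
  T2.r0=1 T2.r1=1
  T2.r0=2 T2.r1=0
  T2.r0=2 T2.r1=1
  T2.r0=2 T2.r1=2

outcome vector order: (T2.r0,T2.r1)
[SC] allowed = {<1 1> <1 2> <2 0> <2 1> <2 2>}
SC∖claimed = {<1 2>}

missing: T2.r0=1 T2.r1=2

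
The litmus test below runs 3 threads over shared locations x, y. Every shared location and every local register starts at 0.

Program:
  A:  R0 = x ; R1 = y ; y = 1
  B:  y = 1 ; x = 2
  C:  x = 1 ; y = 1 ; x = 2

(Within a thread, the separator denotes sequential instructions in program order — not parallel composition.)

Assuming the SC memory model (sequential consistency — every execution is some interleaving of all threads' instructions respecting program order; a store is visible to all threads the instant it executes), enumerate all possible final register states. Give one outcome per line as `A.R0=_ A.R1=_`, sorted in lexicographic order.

outcome vector order: (A.R0,A.R1)
|SC outcomes| = 5

A.R0=0 A.R1=0
A.R0=0 A.R1=1
A.R0=1 A.R1=0
A.R0=1 A.R1=1
A.R0=2 A.R1=1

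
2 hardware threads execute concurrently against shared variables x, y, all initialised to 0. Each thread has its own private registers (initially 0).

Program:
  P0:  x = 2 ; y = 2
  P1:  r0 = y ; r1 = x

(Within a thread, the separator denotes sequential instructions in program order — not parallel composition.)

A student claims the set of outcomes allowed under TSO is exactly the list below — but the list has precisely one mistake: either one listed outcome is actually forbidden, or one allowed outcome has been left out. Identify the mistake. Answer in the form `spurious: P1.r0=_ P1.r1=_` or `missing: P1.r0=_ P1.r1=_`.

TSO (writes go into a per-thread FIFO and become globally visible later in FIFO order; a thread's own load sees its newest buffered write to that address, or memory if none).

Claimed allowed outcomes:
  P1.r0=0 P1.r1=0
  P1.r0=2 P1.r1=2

missing: P1.r0=0 P1.r1=2

outcome vector order: (P1.r0,P1.r1)
under TSO → (0,0), (0,2), (2,2)
TSO∖claimed = {(0,2)}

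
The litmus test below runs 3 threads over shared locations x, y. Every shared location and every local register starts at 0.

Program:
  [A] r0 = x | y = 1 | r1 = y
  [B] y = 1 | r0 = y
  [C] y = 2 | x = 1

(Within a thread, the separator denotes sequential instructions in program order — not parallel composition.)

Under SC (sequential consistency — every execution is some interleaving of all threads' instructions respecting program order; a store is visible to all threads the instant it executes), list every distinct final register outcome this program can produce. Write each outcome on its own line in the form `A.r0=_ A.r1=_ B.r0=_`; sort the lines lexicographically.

A.r0=0 A.r1=1 B.r0=1
A.r0=0 A.r1=1 B.r0=2
A.r0=0 A.r1=2 B.r0=1
A.r0=0 A.r1=2 B.r0=2
A.r0=1 A.r1=1 B.r0=1
A.r0=1 A.r1=1 B.r0=2

outcome vector order: (A.r0,A.r1,B.r0)
|SC outcomes| = 6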